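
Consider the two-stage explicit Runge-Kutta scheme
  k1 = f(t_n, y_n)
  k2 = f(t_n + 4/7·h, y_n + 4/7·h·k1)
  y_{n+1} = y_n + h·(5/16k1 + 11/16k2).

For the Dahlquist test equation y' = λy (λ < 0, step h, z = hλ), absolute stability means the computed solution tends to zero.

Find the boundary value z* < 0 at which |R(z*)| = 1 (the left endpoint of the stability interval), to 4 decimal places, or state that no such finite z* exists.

Test eqn y'=λy, z=hλ:
  k1=λy_n ⇒ h·k1=z·y_n;  k2=λ(1+4/7z)y_n ⇒ h·k2=z(1+4/7z)y_n
  y_{n+1}/y_n = 1 + 5/16z + 11/16z(1+4/7z) = 1 + z + 11/28z²
  R(z) = 1 + z + 11/28z².

Boundary: |R(x)|=1, x<0.
x=-0.88: |R|=0.4242
R=1: x+11/28x²=0 ⇒ x=−28/11=-2.5455; min R=1−1/(4·11/28)=0.3636>−1
Confirm numerically:
  x=-2.503: |R|=0.95825 <1
  x=-1.422: |R|=0.37239 <1
  x=-1.411: |R|=0.37115 <1
  x=-3.061: |R|=1.61996 >1
  x=-3.020: |R|=1.56301 >1
  x=-2.963: |R|=1.48604 >1
Stable set (-2.5455, 0).

left endpoint -2.5455.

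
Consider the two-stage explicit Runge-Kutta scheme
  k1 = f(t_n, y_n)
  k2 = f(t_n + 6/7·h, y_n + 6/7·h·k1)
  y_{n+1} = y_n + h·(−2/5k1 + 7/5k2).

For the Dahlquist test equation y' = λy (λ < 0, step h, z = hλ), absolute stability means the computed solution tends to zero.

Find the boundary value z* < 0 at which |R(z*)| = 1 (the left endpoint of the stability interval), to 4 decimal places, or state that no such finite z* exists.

left endpoint -0.8333.

On y'=λy, z=hλ:
  k1=λy_n ⇒ h·k1=z·y_n;  k2=λ(1+6/7z)y_n ⇒ h·k2=z(1+6/7z)y_n
  y_{n+1}/y_n = 1 − 2/5z + 7/5z(1+6/7z) = 1 + z + 6/5z²
  R(z) = 1 + z + 6/5z².

Boundary: |R(x)|=1, x<0.
x=-1.76: |R|=2.9571
R=1: x+6/5x²=0 ⇒ x=−5/6=-0.8333; min R=1−1/(4·6/5)=0.7917>−1
Confirm numerically:
  x=-0.419: |R|=0.79167 <1
  x=-0.403: |R|=0.79189 <1
  x=-0.379: |R|=0.79337 <1
  x=-1.345: |R|=1.82583 >1
  x=-1.319: |R|=1.76871 >1
So |R|<1 on (-0.8333, 0).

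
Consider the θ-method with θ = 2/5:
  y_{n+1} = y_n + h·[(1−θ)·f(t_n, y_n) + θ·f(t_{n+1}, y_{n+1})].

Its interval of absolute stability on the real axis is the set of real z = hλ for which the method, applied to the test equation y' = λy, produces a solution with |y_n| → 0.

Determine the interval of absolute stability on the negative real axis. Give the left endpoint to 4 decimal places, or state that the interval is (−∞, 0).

(-10.0000, 0).

On y'=λy, z=hλ:
  y_{n+1} = y_n + z·[3/5·y_n + 2/5·y_{n+1}] ⇒ (1 − 2/5z)y_{n+1} = (1 + 3/5z)y_n
  R(z) = (1 + 3/5z)/(1 − 2/5z).

Need |R(x)|<1, x<0.
x=-0.83: |R|=0.3769
R=−1: 1+3/5x = −1+2/5x ⇒ -1/5x=2 ⇒ x=2/(-1/5)=-10.0000
Confirm numerically:
  x=-8.551: |R|=0.93444 <1
  x=-8.231: |R|=0.91758 <1
  x=-5.266: |R|=0.69521 <1
  x=-4.434: |R|=0.59864 <1
  x=-10.516: |R|=1.01982 >1
  x=-10.330: |R|=1.01286 >1
So |R|<1 on (-10.0000, 0).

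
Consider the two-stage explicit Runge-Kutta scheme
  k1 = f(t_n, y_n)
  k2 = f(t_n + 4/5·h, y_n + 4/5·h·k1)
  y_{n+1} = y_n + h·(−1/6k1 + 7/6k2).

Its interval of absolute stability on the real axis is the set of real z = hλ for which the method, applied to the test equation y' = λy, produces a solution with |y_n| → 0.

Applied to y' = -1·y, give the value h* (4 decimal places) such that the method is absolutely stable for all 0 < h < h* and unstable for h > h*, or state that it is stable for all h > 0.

(-1.0714,0); λ=-1 ⇒ h* = (15/14)/1 = 1.0714.

Test eqn y'=λy, z=hλ:
  k1=λy_n ⇒ h·k1=z·y_n;  k2=λ(1+4/5z)y_n ⇒ h·k2=z(1+4/5z)y_n
  y_{n+1}/y_n = 1 − 1/6z + 7/6z(1+4/5z) = 1 + z + 14/15z²
  Hence R(z) = 1 + z + 14/15z².

Boundary: |R(x)|=1, x<0.
x=-1.79: |R|=2.2005
R=1: x+14/15x²=0 ⇒ x=−15/14=-1.0714; min R=1−1/(4·14/15)=0.7321>−1
Confirm numerically:
  x=-1.044: |R|=0.97327 <1
  x=-0.923: |R|=0.87213 <1
  x=-0.593: |R|=0.73521 <1
  x=-1.623: |R|=1.83552 >1
  x=-1.346: |R|=1.34493 >1
  x=-1.267: |R|=1.23127 >1
Interval (-1.0714, 0).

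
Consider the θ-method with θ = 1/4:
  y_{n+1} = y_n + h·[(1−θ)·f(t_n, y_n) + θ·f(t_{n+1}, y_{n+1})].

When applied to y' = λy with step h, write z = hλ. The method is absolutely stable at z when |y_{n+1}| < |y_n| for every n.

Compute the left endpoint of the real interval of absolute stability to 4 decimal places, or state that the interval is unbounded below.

z* = -4.0000.

Test eqn y'=λy, z=hλ:
  y_{n+1} = y_n + z·[3/4·y_n + 1/4·y_{n+1}] ⇒ (1 − 1/4z)y_{n+1} = (1 + 3/4z)y_n
  so R(z) = (1 + 3/4z)/(1 − 1/4z).

Find x<0 with |R(x)|<1.
x=-1.08: |R|=0.1496
R=−1: 1+3/4x = −1+1/4x ⇒ -1/2x=2 ⇒ x=2/(-1/2)=-4.0000
Confirm numerically:
  x=-3.229: |R|=0.78669 <1
  x=-2.019: |R|=0.34175 <1
  x=-1.645: |R|=0.16563 <1
  x=-4.438: |R|=1.10382 >1
  x=-4.295: |R|=1.07113 >1
So |R|<1 on (-4.0000, 0).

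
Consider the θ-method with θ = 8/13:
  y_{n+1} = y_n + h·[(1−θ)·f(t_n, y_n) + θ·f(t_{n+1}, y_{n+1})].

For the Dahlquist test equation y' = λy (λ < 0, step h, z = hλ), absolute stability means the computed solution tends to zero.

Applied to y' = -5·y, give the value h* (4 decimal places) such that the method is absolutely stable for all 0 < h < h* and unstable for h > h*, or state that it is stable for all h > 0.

Test eqn y'=λy, z=hλ:
  y_{n+1} = y_n + z·[5/13·y_n + 8/13·y_{n+1}] ⇒ (1 − 8/13z)y_{n+1} = (1 + 5/13z)y_n
  R(z) = (1 + 5/13z)/(1 − 8/13z).

Need |R(x)|<1, x<0.
x=-1.4: |R|=0.2479
x=-2: |R|=0.1034
x=-10: |R|=0.3978
x=-100: |R|=0.5990
θ=8/13≥1/2 ⇒ |1+5/13x|<|1−8/13x| ∀x<0 ⇒ unbounded interval.

unbounded; (−∞, 0). Any h>0 works for λ=-5.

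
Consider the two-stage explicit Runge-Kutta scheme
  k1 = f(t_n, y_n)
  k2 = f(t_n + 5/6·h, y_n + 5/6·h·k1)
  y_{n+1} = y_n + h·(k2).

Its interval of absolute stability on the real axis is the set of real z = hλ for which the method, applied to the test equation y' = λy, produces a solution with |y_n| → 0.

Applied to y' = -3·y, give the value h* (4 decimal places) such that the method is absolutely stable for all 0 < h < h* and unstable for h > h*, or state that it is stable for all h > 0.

Test eqn y'=λy, z=hλ:
  k1=λy_n ⇒ h·k1=z·y_n;  k2=λ(1+5/6z)y_n ⇒ h·k2=z(1+5/6z)y_n
  y_{n+1}/y_n = 1 + z(1+5/6z) = 1 + z + 5/6z²
  Hence R(z) = 1 + z + 5/6z².

Need |R(x)|<1, x<0.
x=-1.5: |R|=1.3750
R=1: x+5/6x²=0 ⇒ x=−6/5=-1.2000; min R=1−1/(4·5/6)=0.7000>−1
Confirm numerically:
  x=-0.753: |R|=0.71951 <1
  x=-0.511: |R|=0.70660 <1
  x=-0.504: |R|=0.70768 <1
  x=-1.623: |R|=1.57211 >1
  x=-1.418: |R|=1.25760 >1
Stable set (-1.2000, 0).

(-1.2000,0); λ=-3 ⇒ h* = (6/5)/3 = 0.4000.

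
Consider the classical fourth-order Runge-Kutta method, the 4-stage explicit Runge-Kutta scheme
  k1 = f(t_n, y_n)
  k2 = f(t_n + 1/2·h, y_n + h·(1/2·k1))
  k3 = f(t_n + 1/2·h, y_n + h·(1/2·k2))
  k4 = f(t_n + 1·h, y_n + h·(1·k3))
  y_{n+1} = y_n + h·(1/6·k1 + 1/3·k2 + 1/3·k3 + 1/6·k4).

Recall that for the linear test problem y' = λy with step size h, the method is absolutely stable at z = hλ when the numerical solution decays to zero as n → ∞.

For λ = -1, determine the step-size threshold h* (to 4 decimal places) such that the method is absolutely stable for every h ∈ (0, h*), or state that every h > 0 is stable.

Set f=λy, z=hλ:
  order 4, 4-stage ⇒ R(z)=1+z+z^2/2+z^3/6+z^4/24
  (e.g. R(-1.42)=0.28040, |R|=0.28040)

Solve |R(x)|<1 on ℝ⁻.
x=-1.42: |R|=0.2804
|R(-2.66)|=0.8270 |R(-0.81)|=0.4474 |R(-0.73)|=0.4834
Bisect:
  x_lo=-3.5408 |R|=2.8786  x_hi=-0.2710 |R|=0.7626
  mid=-1.90593 |R|=0.30627 →hi
  mid=-2.72338 |R|=0.91060 →hi
  mid=-3.13211 |R|=1.66182 →lo
  mid=-2.92775 |R|=1.23689 →lo
  mid=-2.82556 |R|=1.06243 →lo
  mid=-2.77447 |R|=0.98381 →hi
  mid=-2.80002 |R|=1.02243 →lo
  mid=-2.78725 |R|=1.00295 →lo
  mid=-2.78086 |R|=0.99333 →hi
  mid=-2.78405 |R|=0.99813 →hi
  ...
  [-2.78545,-2.78525] ⇒ x*=-2.7853
So |R|<1 on (-2.7853, 0).

(-2.7853,0); λ=-1 ⇒ h* = 2.7853.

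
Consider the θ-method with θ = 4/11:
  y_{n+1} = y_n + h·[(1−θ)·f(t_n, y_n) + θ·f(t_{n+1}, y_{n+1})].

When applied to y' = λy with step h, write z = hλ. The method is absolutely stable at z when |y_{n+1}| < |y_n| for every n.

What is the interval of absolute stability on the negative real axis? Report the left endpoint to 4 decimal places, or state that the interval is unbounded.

z∈(-7.3333,0).

On y'=λy, z=hλ:
  y_{n+1} = y_n + z·[7/11·y_n + 4/11·y_{n+1}] ⇒ (1 − 4/11z)y_{n+1} = (1 + 7/11z)y_n
  ⇒ R(z) = (1 + 7/11z)/(1 − 4/11z).

Need |R(x)|<1, x<0.
x=-1.04: |R|=0.2454
R=−1: 1+7/11x = −1+4/11x ⇒ -3/11x=2 ⇒ x=2/(-3/11)=-7.3333
Confirm numerically:
  x=-3.895: |R|=0.61193 <1
  x=-3.500: |R|=0.54000 <1
  x=-3.184: |R|=0.47556 <1
  x=-7.898: |R|=1.03977 >1
  x=-7.805: |R|=1.03351 >1
  x=-7.749: |R|=1.02969 >1
Stable set (-7.3333, 0).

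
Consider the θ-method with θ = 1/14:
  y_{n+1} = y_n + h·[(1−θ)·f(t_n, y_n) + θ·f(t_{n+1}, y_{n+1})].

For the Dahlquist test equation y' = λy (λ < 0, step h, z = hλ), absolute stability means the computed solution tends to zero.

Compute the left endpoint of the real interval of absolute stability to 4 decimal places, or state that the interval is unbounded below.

z* = -2.3333.

Test eqn y'=λy, z=hλ:
  y_{n+1} = y_n + z·[13/14·y_n + 1/14·y_{n+1}] ⇒ (1 − 1/14z)y_{n+1} = (1 + 13/14z)y_n
  R(z) = (1 + 13/14z)/(1 − 1/14z).

Solve |R(x)|<1 on ℝ⁻.
x=-0.46: |R|=0.5546
R=−1: 1+13/14x = −1+1/14x ⇒ -6/7x=2 ⇒ x=2/(-6/7)=-2.3333
Confirm numerically:
  x=-1.732: |R|=0.54132 <1
  x=-1.660: |R|=0.48404 <1
  x=-1.228: |R|=0.12897 <1
  x=-2.790: |R|=1.32638 >1
  x=-2.496: |R|=1.11833 >1
  x=-2.469: |R|=1.09885 >1
Interval (-2.3333, 0).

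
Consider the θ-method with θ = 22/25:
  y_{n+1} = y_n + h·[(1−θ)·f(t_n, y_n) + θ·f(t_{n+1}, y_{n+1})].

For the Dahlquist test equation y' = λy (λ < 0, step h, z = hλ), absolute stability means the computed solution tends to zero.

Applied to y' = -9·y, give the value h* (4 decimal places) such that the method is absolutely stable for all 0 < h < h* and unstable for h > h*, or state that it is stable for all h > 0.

unbounded; (−∞, 0). Any h>0 works for λ=-9.

On y'=λy, z=hλ:
  y_{n+1} = y_n + z·[3/25·y_n + 22/25·y_{n+1}] ⇒ (1 − 22/25z)y_{n+1} = (1 + 3/25z)y_n
  so R(z) = (1 + 3/25z)/(1 − 22/25z).

Boundary: |R(x)|=1, x<0.
x=-1.16: |R|=0.4260
x=-2: |R|=0.2754
x=-10: |R|=0.0204
x=-100: |R|=0.1236
θ=22/25≥1/2 ⇒ |1+3/25x|<|1−22/25x| ∀x<0 ⇒ stable on all of ℝ⁻.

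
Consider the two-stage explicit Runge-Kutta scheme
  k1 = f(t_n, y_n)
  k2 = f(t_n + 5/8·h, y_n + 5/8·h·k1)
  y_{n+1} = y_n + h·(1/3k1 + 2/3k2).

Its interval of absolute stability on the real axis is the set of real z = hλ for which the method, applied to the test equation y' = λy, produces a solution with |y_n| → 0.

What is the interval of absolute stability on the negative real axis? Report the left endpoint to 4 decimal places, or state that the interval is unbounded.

With y'=λy (z=hλ):
  k1=λy_n ⇒ h·k1=z·y_n;  k2=λ(1+5/8z)y_n ⇒ h·k2=z(1+5/8z)y_n
  y_{n+1}/y_n = 1 + 1/3z + 2/3z(1+5/8z) = 1 + z + 5/12z²
  ⇒ R(z) = 1 + z + 5/12z².

Need |R(x)|<1, x<0.
x=-0.48: |R|=0.6160
R=1: x+5/12x²=0 ⇒ x=−12/5=-2.4000; min R=1−1/(4·5/12)=0.4000>−1
Confirm numerically:
  x=-1.749: |R|=0.52558 <1
  x=-1.428: |R|=0.42166 <1
  x=-1.169: |R|=0.40040 <1
  x=-1.128: |R|=0.40216 <1
  x=-2.750: |R|=1.40104 >1
  x=-2.725: |R|=1.36901 >1
  x=-2.440: |R|=1.04067 >1
Interval (-2.4000, 0).

z∈(-2.4000,0).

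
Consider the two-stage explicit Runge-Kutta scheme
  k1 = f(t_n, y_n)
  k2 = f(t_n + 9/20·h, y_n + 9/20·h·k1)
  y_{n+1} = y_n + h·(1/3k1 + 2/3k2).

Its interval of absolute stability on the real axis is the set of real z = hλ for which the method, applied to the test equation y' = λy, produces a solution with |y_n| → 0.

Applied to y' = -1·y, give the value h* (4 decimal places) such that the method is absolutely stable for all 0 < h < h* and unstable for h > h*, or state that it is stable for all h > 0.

Set f=λy, z=hλ:
  k1=λy_n ⇒ h·k1=z·y_n;  k2=λ(1+9/20z)y_n ⇒ h·k2=z(1+9/20z)y_n
  y_{n+1}/y_n = 1 + 1/3z + 2/3z(1+9/20z) = 1 + z + 3/10z²
  ⇒ R(z) = 1 + z + 3/10z².

Need |R(x)|<1, x<0.
x=-0.35: |R|=0.6867
R=1: x+3/10x²=0 ⇒ x=−10/3=-3.3333; min R=1−1/(4·3/10)=0.1667>−1
Confirm numerically:
  x=-2.071: |R|=0.21571 <1
  x=-1.649: |R|=0.16676 <1
  x=-1.484: |R|=0.17668 <1
  x=-1.370: |R|=0.19307 <1
  x=-3.773: |R|=1.49766 >1
  x=-3.569: |R|=1.25233 >1
  x=-3.422: |R|=1.09103 >1
Interval (-3.3333, 0).

(-3.3333,0); λ=-1 ⇒ h* = (10/3)/1 = 3.3333.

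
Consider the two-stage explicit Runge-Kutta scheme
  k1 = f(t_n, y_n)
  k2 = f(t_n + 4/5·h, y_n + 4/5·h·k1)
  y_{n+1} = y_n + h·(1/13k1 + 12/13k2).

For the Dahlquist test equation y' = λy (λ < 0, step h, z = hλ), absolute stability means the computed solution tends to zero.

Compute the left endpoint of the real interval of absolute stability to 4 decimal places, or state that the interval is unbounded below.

On y'=λy, z=hλ:
  k1=λy_n ⇒ h·k1=z·y_n;  k2=λ(1+4/5z)y_n ⇒ h·k2=z(1+4/5z)y_n
  y_{n+1}/y_n = 1 + 1/13z + 12/13z(1+4/5z) = 1 + z + 48/65z²
  R(z) = 1 + z + 48/65z².

Find x<0 with |R(x)|<1.
x=-0.73: |R|=0.6635
R=1: x+48/65x²=0 ⇒ x=−65/48=-1.3542; min R=1−1/(4·48/65)=0.6615>−1
Confirm numerically:
  x=-1.274: |R|=0.92458 <1
  x=-0.954: |R|=0.71809 <1
  x=-0.735: |R|=0.66394 <1
  x=-0.722: |R|=0.66295 <1
  x=-1.861: |R|=1.69653 >1
  x=-1.542: |R|=1.21389 >1
Interval (-1.3542, 0).

z* = -1.3542.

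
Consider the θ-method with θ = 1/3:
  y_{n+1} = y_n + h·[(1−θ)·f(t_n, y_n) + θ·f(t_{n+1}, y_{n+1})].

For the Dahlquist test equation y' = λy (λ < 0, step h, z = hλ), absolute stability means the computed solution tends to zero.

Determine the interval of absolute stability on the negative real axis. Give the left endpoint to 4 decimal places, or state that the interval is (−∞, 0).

With y'=λy (z=hλ):
  y_{n+1} = y_n + z·[2/3·y_n + 1/3·y_{n+1}] ⇒ (1 − 1/3z)y_{n+1} = (1 + 2/3z)y_n
  Hence R(z) = (1 + 2/3z)/(1 − 1/3z).

Find x<0 with |R(x)|<1.
x=-1.19: |R|=0.1480
R=−1: 1+2/3x = −1+1/3x ⇒ -1/3x=2 ⇒ x=2/(-1/3)=-6.0000
Confirm numerically:
  x=-4.347: |R|=0.77501 <1
  x=-4.278: |R|=0.76340 <1
  x=-3.347: |R|=0.58201 <1
  x=-6.598: |R|=1.06230 >1
  x=-6.524: |R|=1.05502 >1
  x=-6.352: |R|=1.03764 >1
So |R|<1 on (-6.0000, 0).

(-6.0000, 0).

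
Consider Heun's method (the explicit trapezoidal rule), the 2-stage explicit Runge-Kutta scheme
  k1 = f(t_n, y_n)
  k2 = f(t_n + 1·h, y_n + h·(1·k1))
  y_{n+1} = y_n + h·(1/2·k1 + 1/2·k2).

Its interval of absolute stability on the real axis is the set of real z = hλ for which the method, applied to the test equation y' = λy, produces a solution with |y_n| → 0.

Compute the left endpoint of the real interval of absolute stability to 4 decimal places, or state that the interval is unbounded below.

Test eqn y'=λy, z=hλ:
  order 2, 2-stage ⇒ R(z)=1+z+z^2/2
  (e.g. R(-1.4)=0.58000, |R|=0.58000)

Solve |R(x)|<1 on ℝ⁻.
x=-1.4: |R|=0.5800
|R(-1.35)|=0.5613 |R(-0.8)|=0.5200 |R(-0.59)|=0.5840
Bisect:
  x_lo=-2.4436 |R|=1.5420  x_hi=-0.3226 |R|=0.7294
  mid=-1.38312 |R|=0.57339 →hi
  mid=-1.91338 |R|=0.91713 →hi
  mid=-2.17851 |R|=1.19444 →lo
  mid=-2.04594 |R|=1.04700 →lo
  mid=-1.97966 |R|=0.97987 →hi
  mid=-2.01280 |R|=1.01288 →lo
  mid=-1.99623 |R|=0.99624 →hi
  mid=-2.00452 |R|=1.00453 →lo
  mid=-2.00037 |R|=1.00037 →lo
  mid=-1.99830 |R|=0.99830 →hi
  ...
  [-2.00011,-1.99998] ⇒ x*=-2.0000
So |R|<1 on (-2.0000, 0).

left endpoint -2.0000.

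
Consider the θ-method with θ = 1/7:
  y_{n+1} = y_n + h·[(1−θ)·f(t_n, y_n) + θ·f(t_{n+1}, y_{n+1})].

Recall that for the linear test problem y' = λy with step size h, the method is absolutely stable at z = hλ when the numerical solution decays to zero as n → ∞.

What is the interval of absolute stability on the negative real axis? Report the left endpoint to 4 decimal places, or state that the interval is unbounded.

(-2.8000, 0).

Test eqn y'=λy, z=hλ:
  y_{n+1} = y_n + z·[6/7·y_n + 1/7·y_{n+1}] ⇒ (1 − 1/7z)y_{n+1} = (1 + 6/7z)y_n
  R(z) = (1 + 6/7z)/(1 − 1/7z).

Need |R(x)|<1, x<0.
x=-1.75: |R|=0.4000
R=−1: 1+6/7x = −1+1/7x ⇒ -5/7x=2 ⇒ x=2/(-5/7)=-2.8000
Confirm numerically:
  x=-2.409: |R|=0.79222 <1
  x=-1.887: |R|=0.48633 <1
  x=-1.838: |R|=0.45576 <1
  x=-1.642: |R|=0.33002 <1
  x=-3.342: |R|=1.26204 >1
  x=-3.251: |R|=1.21998 >1
  x=-3.047: |R|=1.12292 >1
So |R|<1 on (-2.8000, 0).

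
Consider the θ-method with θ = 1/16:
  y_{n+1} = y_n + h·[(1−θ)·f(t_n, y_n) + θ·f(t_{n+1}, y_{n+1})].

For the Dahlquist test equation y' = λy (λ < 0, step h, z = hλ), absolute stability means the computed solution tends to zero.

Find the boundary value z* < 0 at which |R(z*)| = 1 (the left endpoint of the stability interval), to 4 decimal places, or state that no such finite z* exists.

z* = -2.2857.

Test eqn y'=λy, z=hλ:
  y_{n+1} = y_n + z·[15/16·y_n + 1/16·y_{n+1}] ⇒ (1 − 1/16z)y_{n+1} = (1 + 15/16z)y_n
  R(z) = (1 + 15/16z)/(1 − 1/16z).

Boundary: |R(x)|=1, x<0.
x=-1.09: |R|=0.0205
R=−1: 1+15/16x = −1+1/16x ⇒ -7/8x=2 ⇒ x=2/(-7/8)=-2.2857
Confirm numerically:
  x=-2.107: |R|=0.86182 <1
  x=-1.654: |R|=0.49904 <1
  x=-1.187: |R|=0.10502 <1
  x=-1.057: |R|=0.00850 <1
  x=-2.798: |R|=1.38153 >1
  x=-2.479: |R|=1.14644 >1
  x=-2.466: |R|=1.13668 >1
Interval (-2.2857, 0).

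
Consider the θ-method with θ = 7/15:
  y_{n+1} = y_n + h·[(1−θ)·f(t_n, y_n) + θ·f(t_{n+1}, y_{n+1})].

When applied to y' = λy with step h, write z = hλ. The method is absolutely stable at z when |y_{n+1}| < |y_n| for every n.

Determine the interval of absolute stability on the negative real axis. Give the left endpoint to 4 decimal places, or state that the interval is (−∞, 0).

Test eqn y'=λy, z=hλ:
  y_{n+1} = y_n + z·[8/15·y_n + 7/15·y_{n+1}] ⇒ (1 − 7/15z)y_{n+1} = (1 + 8/15z)y_n
  Hence R(z) = (1 + 8/15z)/(1 − 7/15z).

Find x<0 with |R(x)|<1.
x=-1.34: |R|=0.1756
R=−1: 1+8/15x = −1+7/15x ⇒ -1/15x=2 ⇒ x=2/(-1/15)=-30.0000
Confirm numerically:
  x=-22.742: |R|=0.95833 <1
  x=-19.003: |R|=0.92571 <1
  x=-16.255: |R|=0.89327 <1
  x=-30.520: |R|=1.00227 >1
  x=-30.021: |R|=1.00009 >1
Stable set (-30.0000, 0).

z∈(-30.0000,0).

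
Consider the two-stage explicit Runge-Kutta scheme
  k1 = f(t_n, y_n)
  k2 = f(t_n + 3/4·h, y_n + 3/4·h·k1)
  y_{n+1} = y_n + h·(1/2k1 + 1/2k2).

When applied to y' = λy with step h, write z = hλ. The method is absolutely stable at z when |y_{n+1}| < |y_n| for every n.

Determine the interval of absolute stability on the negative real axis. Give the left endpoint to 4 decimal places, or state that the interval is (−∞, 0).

(-2.6667, 0).

Test eqn y'=λy, z=hλ:
  k1=λy_n ⇒ h·k1=z·y_n;  k2=λ(1+3/4z)y_n ⇒ h·k2=z(1+3/4z)y_n
  y_{n+1}/y_n = 1 + 1/2z + 1/2z(1+3/4z) = 1 + z + 3/8z²
  so R(z) = 1 + z + 3/8z².

Find x<0 with |R(x)|<1.
x=-0.79: |R|=0.4440
R=1: x+3/8x²=0 ⇒ x=−8/3=-2.6667; min R=1−1/(4·3/8)=0.3333>−1
Confirm numerically:
  x=-2.387: |R|=0.74966 <1
  x=-1.541: |R|=0.34951 <1
  x=-1.466: |R|=0.33993 <1
  x=-2.848: |R|=1.19366 >1
  x=-2.706: |R|=1.03991 >1
Stable set (-2.6667, 0).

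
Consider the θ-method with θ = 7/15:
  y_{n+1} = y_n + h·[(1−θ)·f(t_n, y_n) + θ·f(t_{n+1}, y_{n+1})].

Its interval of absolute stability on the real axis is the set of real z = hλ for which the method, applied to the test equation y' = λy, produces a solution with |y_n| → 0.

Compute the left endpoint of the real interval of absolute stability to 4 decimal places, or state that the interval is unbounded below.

left endpoint -30.0000.

Test eqn y'=λy, z=hλ:
  y_{n+1} = y_n + z·[8/15·y_n + 7/15·y_{n+1}] ⇒ (1 − 7/15z)y_{n+1} = (1 + 8/15z)y_n
  Hence R(z) = (1 + 8/15z)/(1 − 7/15z).

Solve |R(x)|<1 on ℝ⁻.
x=-1.61: |R|=0.0807
R=−1: 1+8/15x = −1+7/15x ⇒ -1/15x=2 ⇒ x=2/(-1/15)=-30.0000
Confirm numerically:
  x=-17.156: |R|=0.90492 <1
  x=-17.018: |R|=0.90321 <1
  x=-14.342: |R|=0.86431 <1
  x=-30.509: |R|=1.00223 >1
  x=-30.315: |R|=1.00139 >1
So |R|<1 on (-30.0000, 0).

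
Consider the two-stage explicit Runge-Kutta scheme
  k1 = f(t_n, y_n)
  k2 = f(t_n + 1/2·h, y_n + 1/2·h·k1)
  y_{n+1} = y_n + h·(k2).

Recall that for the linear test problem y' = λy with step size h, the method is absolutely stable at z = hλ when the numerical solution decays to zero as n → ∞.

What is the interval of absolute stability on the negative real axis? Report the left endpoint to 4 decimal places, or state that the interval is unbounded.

(-2.0000, 0).

Set f=λy, z=hλ:
  k1=λy_n ⇒ h·k1=z·y_n;  k2=λ(1+1/2z)y_n ⇒ h·k2=z(1+1/2z)y_n
  y_{n+1}/y_n = 1 + z(1+1/2z) = 1 + z + 1/2z²
  R(z) = 1 + z + 1/2z².

Boundary: |R(x)|=1, x<0.
x=-1.77: |R|=0.7964
R=1: x+1/2x²=0 ⇒ x=−2=-2.0000; min R=1−1/(4·1/2)=0.5000>−1
Confirm numerically:
  x=-1.604: |R|=0.68241 <1
  x=-1.033: |R|=0.50054 <1
  x=-0.819: |R|=0.51638 <1
  x=-2.438: |R|=1.53392 >1
  x=-2.136: |R|=1.14525 >1
Interval (-2.0000, 0).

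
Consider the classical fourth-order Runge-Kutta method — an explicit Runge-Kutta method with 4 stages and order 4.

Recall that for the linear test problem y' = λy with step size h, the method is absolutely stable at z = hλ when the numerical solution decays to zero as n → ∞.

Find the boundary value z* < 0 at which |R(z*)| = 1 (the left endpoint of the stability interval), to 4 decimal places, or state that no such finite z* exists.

Test eqn y'=λy, z=hλ:
  order 4, 4-stage ⇒ R(z)=1+z+z^2/2+z^3/6+z^4/24
  (e.g. R(-0.43)=0.65062, |R|=0.65062)

Need |R(x)|<1, x<0.
x=-0.43: |R|=0.6506
|R(-1.45)|=0.2773 |R(-0.81)|=0.4474 |R(-0.69)|=0.5027
Bisect:
  x_lo=-3.5461 |R|=2.8981  x_hi=-0.1028 |R|=0.9023
  mid=-1.82449 |R|=0.28937 →hi
  mid=-2.68532 |R|=0.85943 →hi
  mid=-3.11573 |R|=1.62372 →lo
  mid=-2.90052 |R|=1.18809 →lo
  mid=-2.79292 |R|=1.01156 →lo
  mid=-2.73912 |R|=0.93258 →hi
  mid=-2.76602 |R|=0.97132 →hi
  mid=-2.77947 |R|=0.99125 →hi
  mid=-2.78619 |R|=1.00136 →lo
  mid=-2.78283 |R|=0.99629 →hi
  ...
  [-2.78535,-2.78514] ⇒ x*=-2.7853
So |R|<1 on (-2.7853, 0).

left endpoint -2.7853.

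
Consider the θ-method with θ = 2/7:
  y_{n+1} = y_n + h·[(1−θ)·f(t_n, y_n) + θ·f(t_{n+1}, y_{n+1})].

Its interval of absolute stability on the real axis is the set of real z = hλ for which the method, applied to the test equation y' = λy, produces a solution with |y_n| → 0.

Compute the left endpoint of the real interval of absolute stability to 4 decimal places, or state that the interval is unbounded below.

Test eqn y'=λy, z=hλ:
  y_{n+1} = y_n + z·[5/7·y_n + 2/7·y_{n+1}] ⇒ (1 − 2/7z)y_{n+1} = (1 + 5/7z)y_n
  ⇒ R(z) = (1 + 5/7z)/(1 − 2/7z).

Find x<0 with |R(x)|<1.
x=-1.67: |R|=0.1306
R=−1: 1+5/7x = −1+2/7x ⇒ -3/7x=2 ⇒ x=2/(-3/7)=-4.6667
Confirm numerically:
  x=-3.546: |R|=0.76142 <1
  x=-3.293: |R|=0.69667 <1
  x=-2.277: |R|=0.37952 <1
  x=-1.990: |R|=0.26867 <1
  x=-5.164: |R|=1.08610 >1
  x=-4.869: |R|=1.03626 >1
Stable set (-4.6667, 0).

left endpoint -4.6667.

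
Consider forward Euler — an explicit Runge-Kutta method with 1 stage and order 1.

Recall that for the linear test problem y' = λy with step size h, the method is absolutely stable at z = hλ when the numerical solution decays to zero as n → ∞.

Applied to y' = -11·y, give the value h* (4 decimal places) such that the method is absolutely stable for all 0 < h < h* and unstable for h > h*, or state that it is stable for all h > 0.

(-2.0000,0); λ=-11 ⇒ h* = 0.1818.

Set f=λy, z=hλ:
  order 1, 1-stage ⇒ R(z)=1+z
  (e.g. R(-0.45)=0.55000, |R|=0.55000)

Need |R(x)|<1, x<0.
x=-0.45: |R|=0.5500
|R(-1.73)|=0.7300 |R(-0.9)|=0.1000 |R(-0.86)|=0.1400
Bisect:
  x_lo=-2.8025 |R|=1.8025  x_hi=-0.1795 |R|=0.8205
  mid=-1.49100 |R|=0.49100 →hi
  mid=-2.14673 |R|=1.14673 →lo
  mid=-1.81887 |R|=0.81887 →hi
  mid=-1.98280 |R|=0.98280 →hi
  mid=-2.06477 |R|=1.06477 →lo
  mid=-2.02378 |R|=1.02378 →lo
  mid=-2.00329 |R|=1.00329 →lo
  ...
  [-2.00009,-1.99993] ⇒ x*=-2.0000
So |R|<1 on (-2.0000, 0).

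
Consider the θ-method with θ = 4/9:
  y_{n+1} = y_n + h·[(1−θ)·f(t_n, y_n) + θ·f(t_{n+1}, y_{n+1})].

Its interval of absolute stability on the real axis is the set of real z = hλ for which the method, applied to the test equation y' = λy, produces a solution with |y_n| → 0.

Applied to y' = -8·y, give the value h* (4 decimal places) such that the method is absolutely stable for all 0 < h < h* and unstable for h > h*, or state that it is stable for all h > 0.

On y'=λy, z=hλ:
  y_{n+1} = y_n + z·[5/9·y_n + 4/9·y_{n+1}] ⇒ (1 − 4/9z)y_{n+1} = (1 + 5/9z)y_n
  so R(z) = (1 + 5/9z)/(1 − 4/9z).

Need |R(x)|<1, x<0.
x=-0.38: |R|=0.6749
R=−1: 1+5/9x = −1+4/9x ⇒ -1/9x=2 ⇒ x=2/(-1/9)=-18.0000
Confirm numerically:
  x=-17.623: |R|=0.99526 <1
  x=-16.149: |R|=0.97485 <1
  x=-14.586: |R|=0.94931 <1
  x=-7.316: |R|=0.72078 <1
  x=-18.485: |R|=1.00585 >1
  x=-18.056: |R|=1.00069 >1
  x=-18.052: |R|=1.00064 >1
Stable set (-18.0000, 0).

(-18.0000,0); λ=-8 ⇒ h* = (18)/8 = 2.2500.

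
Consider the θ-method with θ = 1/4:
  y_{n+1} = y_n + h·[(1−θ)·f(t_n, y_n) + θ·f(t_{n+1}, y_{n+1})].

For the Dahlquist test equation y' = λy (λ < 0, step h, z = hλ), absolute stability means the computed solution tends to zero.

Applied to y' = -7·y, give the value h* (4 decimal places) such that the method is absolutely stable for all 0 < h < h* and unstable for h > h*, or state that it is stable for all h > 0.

(-4.0000,0); λ=-7 ⇒ h* = (4)/7 = 0.5714.

Test eqn y'=λy, z=hλ:
  y_{n+1} = y_n + z·[3/4·y_n + 1/4·y_{n+1}] ⇒ (1 − 1/4z)y_{n+1} = (1 + 3/4z)y_n
  R(z) = (1 + 3/4z)/(1 − 1/4z).

Find x<0 with |R(x)|<1.
x=-1.23: |R|=0.0593
R=−1: 1+3/4x = −1+1/4x ⇒ -1/2x=2 ⇒ x=2/(-1/2)=-4.0000
Confirm numerically:
  x=-3.544: |R|=0.87911 <1
  x=-3.449: |R|=0.85206 <1
  x=-1.662: |R|=0.17414 <1
  x=-4.323: |R|=1.07762 >1
  x=-4.273: |R|=1.06600 >1
So |R|<1 on (-4.0000, 0).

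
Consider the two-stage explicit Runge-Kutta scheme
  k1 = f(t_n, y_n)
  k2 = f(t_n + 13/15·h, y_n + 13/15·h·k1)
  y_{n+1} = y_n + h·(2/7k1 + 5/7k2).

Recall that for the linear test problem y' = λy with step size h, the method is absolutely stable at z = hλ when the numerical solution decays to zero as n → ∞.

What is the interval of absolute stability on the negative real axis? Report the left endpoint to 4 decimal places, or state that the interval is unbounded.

z∈(-1.6154,0).

With y'=λy (z=hλ):
  k1=λy_n ⇒ h·k1=z·y_n;  k2=λ(1+13/15z)y_n ⇒ h·k2=z(1+13/15z)y_n
  y_{n+1}/y_n = 1 + 2/7z + 5/7z(1+13/15z) = 1 + z + 13/21z²
  Hence R(z) = 1 + z + 13/21z².

Need |R(x)|<1, x<0.
x=-0.95: |R|=0.6087
R=1: x+13/21x²=0 ⇒ x=−21/13=-1.6154; min R=1−1/(4·13/21)=0.5962>−1
Confirm numerically:
  x=-0.935: |R|=0.60619 <1
  x=-0.790: |R|=0.59635 <1
  x=-0.746: |R|=0.59851 <1
  x=-1.933: |R|=1.38006 >1
  x=-1.705: |R|=1.09459 >1
  x=-1.662: |R|=1.04796 >1
So |R|<1 on (-1.6154, 0).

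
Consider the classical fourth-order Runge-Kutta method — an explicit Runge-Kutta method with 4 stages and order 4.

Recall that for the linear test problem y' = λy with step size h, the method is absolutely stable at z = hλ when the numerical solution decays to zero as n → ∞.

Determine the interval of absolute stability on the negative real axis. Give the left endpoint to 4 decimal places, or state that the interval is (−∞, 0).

(-2.7853, 0).

Set f=λy, z=hλ:
  order 4, 4-stage ⇒ R(z)=1+z+z^2/2+z^3/6+z^4/24
  (e.g. R(-1.35)=0.28958, |R|=0.28958)

Need |R(x)|<1, x<0.
x=-1.35: |R|=0.2896
|R(-2.65)|=0.8145 |R(-0.91)|=0.4070 |R(-0.87)|=0.4226
Bisect:
  x_lo=-3.3853 |R|=2.3510  x_hi=-0.2254 |R|=0.7982
  mid=-1.80532 |R|=0.28622 →hi
  mid=-2.59529 |R|=0.74934 →hi
  mid=-2.99028 |R|=1.35567 →lo
  mid=-2.79278 |R|=1.01135 →lo
  mid=-2.69404 |R|=0.87091 →hi
  mid=-2.74341 |R|=0.93867 →hi
  mid=-2.76810 |R|=0.97438 →hi
  ...
  [-2.78545,-2.78526] ⇒ x*=-2.7853
Interval (-2.7853, 0).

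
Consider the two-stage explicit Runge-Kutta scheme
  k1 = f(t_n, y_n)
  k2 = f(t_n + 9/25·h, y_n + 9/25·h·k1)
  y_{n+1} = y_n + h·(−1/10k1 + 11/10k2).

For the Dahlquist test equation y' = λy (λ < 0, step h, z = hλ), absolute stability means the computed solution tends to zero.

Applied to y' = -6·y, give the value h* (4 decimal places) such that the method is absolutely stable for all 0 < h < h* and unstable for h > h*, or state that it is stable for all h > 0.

Test eqn y'=λy, z=hλ:
  k1=λy_n ⇒ h·k1=z·y_n;  k2=λ(1+9/25z)y_n ⇒ h·k2=z(1+9/25z)y_n
  y_{n+1}/y_n = 1 − 1/10z + 11/10z(1+9/25z) = 1 + z + 99/250z²
  R(z) = 1 + z + 99/250z².

Need |R(x)|<1, x<0.
x=-0.65: |R|=0.5173
R=1: x+99/250x²=0 ⇒ x=−250/99=-2.5253; min R=1−1/(4·99/250)=0.3687>−1
Confirm numerically:
  x=-2.338: |R|=0.82663 <1
  x=-1.738: |R|=0.45818 <1
  x=-1.685: |R|=0.43933 <1
  x=-3.003: |R|=1.56813 >1
  x=-2.827: |R|=1.33780 >1
  x=-2.618: |R|=1.09615 >1
Interval (-2.5253, 0).

(-2.5253,0); λ=-6 ⇒ h* = (250/99)/6 = 0.4209.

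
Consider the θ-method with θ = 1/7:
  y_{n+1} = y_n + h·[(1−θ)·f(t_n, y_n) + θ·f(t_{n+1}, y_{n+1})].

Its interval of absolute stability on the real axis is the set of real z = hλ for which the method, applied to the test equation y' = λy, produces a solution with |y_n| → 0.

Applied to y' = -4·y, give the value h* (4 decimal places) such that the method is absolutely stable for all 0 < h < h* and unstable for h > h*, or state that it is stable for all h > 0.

With y'=λy (z=hλ):
  y_{n+1} = y_n + z·[6/7·y_n + 1/7·y_{n+1}] ⇒ (1 − 1/7z)y_{n+1} = (1 + 6/7z)y_n
  so R(z) = (1 + 6/7z)/(1 − 1/7z).

Find x<0 with |R(x)|<1.
x=-0.97: |R|=0.1481
R=−1: 1+6/7x = −1+1/7x ⇒ -5/7x=2 ⇒ x=2/(-5/7)=-2.8000
Confirm numerically:
  x=-2.539: |R|=0.86319 <1
  x=-1.837: |R|=0.45513 <1
  x=-1.647: |R|=0.33329 <1
  x=-3.399: |R|=1.28801 >1
  x=-3.204: |R|=1.19796 >1
Stable set (-2.8000, 0).

(-2.8000,0); λ=-4 ⇒ h* = (14/5)/4 = 0.7000.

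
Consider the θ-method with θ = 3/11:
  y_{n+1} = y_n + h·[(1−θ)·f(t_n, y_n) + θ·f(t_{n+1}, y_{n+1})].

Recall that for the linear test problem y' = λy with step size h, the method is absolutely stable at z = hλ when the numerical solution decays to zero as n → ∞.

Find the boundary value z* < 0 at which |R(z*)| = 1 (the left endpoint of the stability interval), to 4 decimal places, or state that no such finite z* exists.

On y'=λy, z=hλ:
  y_{n+1} = y_n + z·[8/11·y_n + 3/11·y_{n+1}] ⇒ (1 − 3/11z)y_{n+1} = (1 + 8/11z)y_n
  Hence R(z) = (1 + 8/11z)/(1 − 3/11z).

Find x<0 with |R(x)|<1.
x=-1.7: |R|=0.1615
R=−1: 1+8/11x = −1+3/11x ⇒ -5/11x=2 ⇒ x=2/(-5/11)=-4.4000
Confirm numerically:
  x=-4.106: |R|=0.93696 <1
  x=-2.623: |R|=0.52912 <1
  x=-1.918: |R|=0.25928 <1
  x=-1.780: |R|=0.19829 <1
  x=-4.823: |R|=1.08304 >1
  x=-4.598: |R|=1.03993 >1
  x=-4.425: |R|=1.00515 >1
Interval (-4.4000, 0).

z* = -4.4000.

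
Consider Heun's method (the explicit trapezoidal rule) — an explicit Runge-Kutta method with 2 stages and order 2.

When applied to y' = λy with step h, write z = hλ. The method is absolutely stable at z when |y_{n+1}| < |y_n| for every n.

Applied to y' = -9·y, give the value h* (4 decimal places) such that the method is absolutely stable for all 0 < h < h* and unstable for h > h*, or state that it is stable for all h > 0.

(-2.0000,0); λ=-9 ⇒ h* = 0.2222.

Test eqn y'=λy, z=hλ:
  order 2, 2-stage ⇒ R(z)=1+z+z^2/2
  (e.g. R(-0.9)=0.50500, |R|=0.50500)

Solve |R(x)|<1 on ℝ⁻.
x=-0.9: |R|=0.5050
|R(-2.24)|=1.2688 |R(-2.2)|=1.2200 |R(-1.16)|=0.5128
Bisect:
  x_lo=-2.7864 |R|=2.0956  x_hi=-0.0657 |R|=0.9365
  mid=-1.42602 |R|=0.59075 →hi
  mid=-2.10619 |R|=1.11183 →lo
  mid=-1.76611 |R|=0.79346 →hi
  mid=-1.93615 |R|=0.93819 →hi
  mid=-2.02117 |R|=1.02140 →lo
  mid=-1.97866 |R|=0.97889 →hi
  mid=-1.99992 |R|=0.99992 →hi
  mid=-2.01054 |R|=1.01060 →lo
  ...
  [-2.00008,-1.99992] ⇒ x*=-2.0000
So |R|<1 on (-2.0000, 0).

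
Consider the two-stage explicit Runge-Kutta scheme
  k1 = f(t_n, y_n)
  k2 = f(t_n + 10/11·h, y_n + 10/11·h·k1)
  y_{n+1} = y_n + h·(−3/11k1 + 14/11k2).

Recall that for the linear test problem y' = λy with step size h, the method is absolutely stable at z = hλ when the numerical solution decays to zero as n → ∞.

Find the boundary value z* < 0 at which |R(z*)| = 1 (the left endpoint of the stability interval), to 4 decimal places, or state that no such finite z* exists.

With y'=λy (z=hλ):
  k1=λy_n ⇒ h·k1=z·y_n;  k2=λ(1+10/11z)y_n ⇒ h·k2=z(1+10/11z)y_n
  y_{n+1}/y_n = 1 − 3/11z + 14/11z(1+10/11z) = 1 + z + 140/121z²
  so R(z) = 1 + z + 140/121z².

Solve |R(x)|<1 on ℝ⁻.
x=-0.46: |R|=0.7848
R=1: x+140/121x²=0 ⇒ x=−121/140=-0.8643; min R=1−1/(4·140/121)=0.7839>−1
Confirm numerically:
  x=-0.628: |R|=0.82831 <1
  x=-0.505: |R|=0.79007 <1
  x=-0.498: |R|=0.78895 <1
  x=-0.427: |R|=0.78396 <1
  x=-1.065: |R|=1.24733 >1
  x=-0.963: |R|=1.10999 >1
  x=-0.923: |R|=1.06270 >1
So |R|<1 on (-0.8643, 0).

z* = -0.8643.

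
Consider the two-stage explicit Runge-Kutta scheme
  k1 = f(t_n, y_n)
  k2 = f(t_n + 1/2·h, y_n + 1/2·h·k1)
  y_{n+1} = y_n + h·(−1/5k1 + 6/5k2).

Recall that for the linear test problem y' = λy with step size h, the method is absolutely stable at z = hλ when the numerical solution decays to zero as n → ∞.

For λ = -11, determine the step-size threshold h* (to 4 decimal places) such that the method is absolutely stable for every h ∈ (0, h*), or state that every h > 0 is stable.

With y'=λy (z=hλ):
  k1=λy_n ⇒ h·k1=z·y_n;  k2=λ(1+1/2z)y_n ⇒ h·k2=z(1+1/2z)y_n
  y_{n+1}/y_n = 1 − 1/5z + 6/5z(1+1/2z) = 1 + z + 3/5z²
  R(z) = 1 + z + 3/5z².

Find x<0 with |R(x)|<1.
x=-0.56: |R|=0.6282
R=1: x+3/5x²=0 ⇒ x=−5/3=-1.6667; min R=1−1/(4·3/5)=0.5833>−1
Confirm numerically:
  x=-1.551: |R|=0.89236 <1
  x=-0.870: |R|=0.58414 <1
  x=-0.687: |R|=0.59618 <1
  x=-2.067: |R|=1.49649 >1
  x=-1.982: |R|=1.37499 >1
  x=-1.788: |R|=1.13017 >1
Stable set (-1.6667, 0).

(-1.6667,0); λ=-11 ⇒ h* = (5/3)/11 = 0.1515.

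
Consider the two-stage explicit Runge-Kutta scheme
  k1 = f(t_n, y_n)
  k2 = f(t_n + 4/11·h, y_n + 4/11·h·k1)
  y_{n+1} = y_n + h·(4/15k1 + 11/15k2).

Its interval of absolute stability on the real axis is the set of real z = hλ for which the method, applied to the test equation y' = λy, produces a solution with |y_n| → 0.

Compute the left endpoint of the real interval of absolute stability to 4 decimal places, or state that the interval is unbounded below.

With y'=λy (z=hλ):
  k1=λy_n ⇒ h·k1=z·y_n;  k2=λ(1+4/11z)y_n ⇒ h·k2=z(1+4/11z)y_n
  y_{n+1}/y_n = 1 + 4/15z + 11/15z(1+4/11z) = 1 + z + 4/15z²
  Hence R(z) = 1 + z + 4/15z².

Boundary: |R(x)|=1, x<0.
x=-0.99: |R|=0.2714
R=1: x+4/15x²=0 ⇒ x=−15/4=-3.7500; min R=1−1/(4·4/15)=0.0625>−1
Confirm numerically:
  x=-3.057: |R|=0.43507 <1
  x=-1.944: |R|=0.06377 <1
  x=-1.788: |R|=0.06452 <1
  x=-4.175: |R|=1.47317 >1
  x=-4.067: |R|=1.34380 >1
  x=-3.903: |R|=1.15924 >1
So |R|<1 on (-3.7500, 0).

left endpoint -3.7500.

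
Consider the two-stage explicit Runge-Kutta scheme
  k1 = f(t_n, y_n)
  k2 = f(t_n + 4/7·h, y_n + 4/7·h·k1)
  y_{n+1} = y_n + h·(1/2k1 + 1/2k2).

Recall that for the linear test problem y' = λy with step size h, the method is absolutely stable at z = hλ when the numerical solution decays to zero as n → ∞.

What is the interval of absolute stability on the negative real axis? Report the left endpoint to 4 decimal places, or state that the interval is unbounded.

With y'=λy (z=hλ):
  k1=λy_n ⇒ h·k1=z·y_n;  k2=λ(1+4/7z)y_n ⇒ h·k2=z(1+4/7z)y_n
  y_{n+1}/y_n = 1 + 1/2z + 1/2z(1+4/7z) = 1 + z + 2/7z²
  Hence R(z) = 1 + z + 2/7z².

Boundary: |R(x)|=1, x<0.
x=-0.64: |R|=0.4770
R=1: x+2/7x²=0 ⇒ x=−7/2=-3.5000; min R=1−1/(4·2/7)=0.1250>−1
Confirm numerically:
  x=-2.718: |R|=0.39272 <1
  x=-2.119: |R|=0.16390 <1
  x=-2.116: |R|=0.16327 <1
  x=-2.114: |R|=0.16286 <1
  x=-4.036: |R|=1.61808 >1
  x=-3.908: |R|=1.45556 >1
  x=-3.617: |R|=1.12091 >1
Interval (-3.5000, 0).

z∈(-3.5000,0).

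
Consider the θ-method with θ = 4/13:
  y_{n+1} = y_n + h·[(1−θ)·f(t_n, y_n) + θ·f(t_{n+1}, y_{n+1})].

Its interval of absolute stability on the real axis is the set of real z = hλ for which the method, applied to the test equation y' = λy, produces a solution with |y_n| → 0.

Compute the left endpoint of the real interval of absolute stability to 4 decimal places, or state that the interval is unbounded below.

left endpoint -5.2000.

With y'=λy (z=hλ):
  y_{n+1} = y_n + z·[9/13·y_n + 4/13·y_{n+1}] ⇒ (1 − 4/13z)y_{n+1} = (1 + 9/13z)y_n
  R(z) = (1 + 9/13z)/(1 − 4/13z).

Find x<0 with |R(x)|<1.
x=-0.93: |R|=0.2769
R=−1: 1+9/13x = −1+4/13x ⇒ -5/13x=2 ⇒ x=2/(-5/13)=-5.2000
Confirm numerically:
  x=-4.371: |R|=0.86403 <1
  x=-4.208: |R|=0.83374 <1
  x=-3.963: |R|=0.78563 <1
  x=-2.106: |R|=0.27791 <1
  x=-5.437: |R|=1.03410 >1
  x=-5.302: |R|=1.01491 >1
So |R|<1 on (-5.2000, 0).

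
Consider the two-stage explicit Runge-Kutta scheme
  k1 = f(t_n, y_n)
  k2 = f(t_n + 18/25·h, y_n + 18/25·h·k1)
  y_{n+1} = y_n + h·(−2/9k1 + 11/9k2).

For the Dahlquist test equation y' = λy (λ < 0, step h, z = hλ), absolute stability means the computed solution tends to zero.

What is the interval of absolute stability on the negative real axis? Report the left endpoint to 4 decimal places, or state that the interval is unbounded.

With y'=λy (z=hλ):
  k1=λy_n ⇒ h·k1=z·y_n;  k2=λ(1+18/25z)y_n ⇒ h·k2=z(1+18/25z)y_n
  y_{n+1}/y_n = 1 − 2/9z + 11/9z(1+18/25z) = 1 + z + 22/25z²
  Hence R(z) = 1 + z + 22/25z².

Need |R(x)|<1, x<0.
x=-0.89: |R|=0.8070
R=1: x+22/25x²=0 ⇒ x=−25/22=-1.1364; min R=1−1/(4·22/25)=0.7159>−1
Confirm numerically:
  x=-0.902: |R|=0.81397 <1
  x=-0.839: |R|=0.78045 <1
  x=-0.485: |R|=0.72200 <1
  x=-1.702: |R|=1.84719 >1
  x=-1.598: |R|=1.64917 >1
  x=-1.157: |R|=1.02101 >1
Interval (-1.1364, 0).

(-1.1364, 0).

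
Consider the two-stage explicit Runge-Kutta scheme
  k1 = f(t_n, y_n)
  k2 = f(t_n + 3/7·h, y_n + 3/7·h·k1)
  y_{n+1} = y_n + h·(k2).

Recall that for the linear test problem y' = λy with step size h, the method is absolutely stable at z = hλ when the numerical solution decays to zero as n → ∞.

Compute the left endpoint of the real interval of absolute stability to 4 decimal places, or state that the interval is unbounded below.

Set f=λy, z=hλ:
  k1=λy_n ⇒ h·k1=z·y_n;  k2=λ(1+3/7z)y_n ⇒ h·k2=z(1+3/7z)y_n
  y_{n+1}/y_n = 1 + z(1+3/7z) = 1 + z + 3/7z²
  Hence R(z) = 1 + z + 3/7z².

Find x<0 with |R(x)|<1.
x=-0.74: |R|=0.4947
R=1: x+3/7x²=0 ⇒ x=−7/3=-2.3333; min R=1−1/(4·3/7)=0.4167>−1
Confirm numerically:
  x=-1.390: |R|=0.43804 <1
  x=-1.367: |R|=0.43387 <1
  x=-1.153: |R|=0.41675 <1
  x=-2.840: |R|=1.61669 >1
  x=-2.505: |R|=1.18430 >1
  x=-2.459: |R|=1.13243 >1
Stable set (-2.3333, 0).

z* = -2.3333.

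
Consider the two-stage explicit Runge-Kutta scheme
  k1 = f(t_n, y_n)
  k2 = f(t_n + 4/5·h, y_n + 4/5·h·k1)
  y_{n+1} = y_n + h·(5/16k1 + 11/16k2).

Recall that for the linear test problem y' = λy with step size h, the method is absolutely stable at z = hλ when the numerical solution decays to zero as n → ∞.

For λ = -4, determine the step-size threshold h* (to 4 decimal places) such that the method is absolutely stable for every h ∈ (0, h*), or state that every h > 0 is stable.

With y'=λy (z=hλ):
  k1=λy_n ⇒ h·k1=z·y_n;  k2=λ(1+4/5z)y_n ⇒ h·k2=z(1+4/5z)y_n
  y_{n+1}/y_n = 1 + 5/16z + 11/16z(1+4/5z) = 1 + z + 11/20z²
  R(z) = 1 + z + 11/20z².

Need |R(x)|<1, x<0.
x=-0.75: |R|=0.5594
R=1: x+11/20x²=0 ⇒ x=−20/11=-1.8182; min R=1−1/(4·11/20)=0.5455>−1
Confirm numerically:
  x=-1.670: |R|=0.86389 <1
  x=-1.639: |R|=0.83848 <1
  x=-0.936: |R|=0.54585 <1
  x=-2.369: |R|=1.71769 >1
  x=-2.244: |R|=1.52554 >1
So |R|<1 on (-1.8182, 0).

(-1.8182,0); λ=-4 ⇒ h* = (20/11)/4 = 0.4545.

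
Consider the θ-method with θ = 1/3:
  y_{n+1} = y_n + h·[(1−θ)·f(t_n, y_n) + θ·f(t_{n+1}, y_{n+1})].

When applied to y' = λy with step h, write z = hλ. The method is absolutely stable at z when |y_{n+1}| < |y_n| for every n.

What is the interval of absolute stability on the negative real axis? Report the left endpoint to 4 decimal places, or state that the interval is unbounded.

(-6.0000, 0).

Set f=λy, z=hλ:
  y_{n+1} = y_n + z·[2/3·y_n + 1/3·y_{n+1}] ⇒ (1 − 1/3z)y_{n+1} = (1 + 2/3z)y_n
  so R(z) = (1 + 2/3z)/(1 − 1/3z).

Find x<0 with |R(x)|<1.
x=-0.68: |R|=0.4457
R=−1: 1+2/3x = −1+1/3x ⇒ -1/3x=2 ⇒ x=2/(-1/3)=-6.0000
Confirm numerically:
  x=-5.300: |R|=0.91566 <1
  x=-4.301: |R|=0.76729 <1
  x=-2.630: |R|=0.40142 <1
  x=-6.262: |R|=1.02829 >1
  x=-6.070: |R|=1.00772 >1
Stable set (-6.0000, 0).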